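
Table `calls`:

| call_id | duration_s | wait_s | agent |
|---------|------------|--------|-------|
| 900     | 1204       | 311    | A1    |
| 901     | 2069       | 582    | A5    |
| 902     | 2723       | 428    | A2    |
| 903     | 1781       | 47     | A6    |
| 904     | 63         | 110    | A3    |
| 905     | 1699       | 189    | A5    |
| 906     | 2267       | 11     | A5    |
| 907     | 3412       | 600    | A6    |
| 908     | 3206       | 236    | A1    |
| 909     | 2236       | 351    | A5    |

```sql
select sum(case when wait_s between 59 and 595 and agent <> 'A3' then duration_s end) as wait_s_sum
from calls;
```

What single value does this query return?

call_id=900: ✓ → 1204
call_id=901: ✓ → 2069
call_id=902: ✓ → 2723
call_id=903: ✗
call_id=904: ✗
call_id=905: ✓ → 1699
call_id=906: ✗
call_id=907: ✗
call_id=908: ✓ → 3206
call_id=909: ✓ → 2236
wait_s_sum = 1204 + 2069 + 2723 + 1699 + 3206 + 2236 = 13137

13137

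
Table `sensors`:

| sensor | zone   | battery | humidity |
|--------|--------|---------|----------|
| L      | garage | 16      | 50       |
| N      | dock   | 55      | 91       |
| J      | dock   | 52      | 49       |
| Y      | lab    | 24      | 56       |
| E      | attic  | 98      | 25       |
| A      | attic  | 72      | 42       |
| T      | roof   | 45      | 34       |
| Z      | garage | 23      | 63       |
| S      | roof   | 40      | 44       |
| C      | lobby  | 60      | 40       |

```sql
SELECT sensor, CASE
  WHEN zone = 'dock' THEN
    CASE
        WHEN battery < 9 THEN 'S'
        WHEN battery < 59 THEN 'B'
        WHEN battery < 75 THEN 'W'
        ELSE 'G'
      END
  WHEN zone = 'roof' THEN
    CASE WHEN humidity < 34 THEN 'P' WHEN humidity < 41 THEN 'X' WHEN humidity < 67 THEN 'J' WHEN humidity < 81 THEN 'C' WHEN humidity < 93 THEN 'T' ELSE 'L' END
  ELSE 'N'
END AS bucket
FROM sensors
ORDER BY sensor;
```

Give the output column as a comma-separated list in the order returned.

sensor=A: zone='attic' → outer ELSE → N
sensor=C: zone='lobby' → outer ELSE → N
sensor=E: zone='attic' → outer ELSE → N
sensor=J: zone='dock' → inner[battery < 59] → B
sensor=L: zone='garage' → outer ELSE → N
sensor=N: zone='dock' → inner[battery < 59] → B
sensor=S: zone='roof' → inner[humidity < 67] → J
sensor=T: zone='roof' → inner[humidity < 41] → X
sensor=Y: zone='lab' → outer ELSE → N
sensor=Z: zone='garage' → outer ELSE → N

N, N, N, B, N, B, J, X, N, N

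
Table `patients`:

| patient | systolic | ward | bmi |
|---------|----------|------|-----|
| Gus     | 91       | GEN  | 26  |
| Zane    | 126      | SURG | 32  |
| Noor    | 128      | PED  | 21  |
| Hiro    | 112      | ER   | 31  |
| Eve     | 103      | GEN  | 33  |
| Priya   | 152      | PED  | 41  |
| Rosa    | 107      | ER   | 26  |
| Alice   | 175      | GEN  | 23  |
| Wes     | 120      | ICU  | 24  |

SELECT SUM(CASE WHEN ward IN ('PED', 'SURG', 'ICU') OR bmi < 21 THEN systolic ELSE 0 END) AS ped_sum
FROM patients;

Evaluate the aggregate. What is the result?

patient=Gus: ✗
patient=Zane: ✓ → 126
patient=Noor: ✓ → 128
patient=Hiro: ✗
patient=Eve: ✗
patient=Priya: ✓ → 152
patient=Rosa: ✗
patient=Alice: ✗
patient=Wes: ✓ → 120
ped_sum = 126 + 128 + 152 + 120 = 526

526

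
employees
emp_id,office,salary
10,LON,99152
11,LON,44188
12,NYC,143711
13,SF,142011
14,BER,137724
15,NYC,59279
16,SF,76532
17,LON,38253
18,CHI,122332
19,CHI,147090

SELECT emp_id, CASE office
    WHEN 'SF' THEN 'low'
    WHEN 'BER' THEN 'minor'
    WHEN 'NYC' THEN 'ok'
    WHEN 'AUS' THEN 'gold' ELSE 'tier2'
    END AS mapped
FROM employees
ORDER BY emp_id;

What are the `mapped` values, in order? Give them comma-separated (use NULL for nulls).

tier2, tier2, ok, low, minor, ok, low, tier2, tier2, tier2

emp_id=10: ELSE → tier2
emp_id=11: ELSE → tier2
emp_id=12: office='NYC' → ok
emp_id=13: office='SF' → low
emp_id=14: office='BER' → minor
emp_id=15: office='NYC' → ok
emp_id=16: office='SF' → low
emp_id=17: ELSE → tier2
emp_id=18: ELSE → tier2
emp_id=19: ELSE → tier2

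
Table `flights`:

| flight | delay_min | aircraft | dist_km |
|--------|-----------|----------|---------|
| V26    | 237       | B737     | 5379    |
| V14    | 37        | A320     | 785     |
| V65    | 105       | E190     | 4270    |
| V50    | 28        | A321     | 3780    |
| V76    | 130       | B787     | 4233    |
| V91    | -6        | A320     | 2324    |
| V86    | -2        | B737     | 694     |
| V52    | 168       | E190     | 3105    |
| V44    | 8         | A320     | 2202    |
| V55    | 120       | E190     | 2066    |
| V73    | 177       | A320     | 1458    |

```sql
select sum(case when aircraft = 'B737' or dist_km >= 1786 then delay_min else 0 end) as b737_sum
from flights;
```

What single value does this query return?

788

flight=V26: ✓ → 237
flight=V14: ✗
flight=V65: ✓ → 105
flight=V50: ✓ → 28
flight=V76: ✓ → 130
flight=V91: ✓ → -6
flight=V86: ✓ → -2
flight=V52: ✓ → 168
flight=V44: ✓ → 8
flight=V55: ✓ → 120
flight=V73: ✗
b737_sum = 237 + 105 + 28 + 130 + -6 + -2 + 168 + 8 + 120 = 788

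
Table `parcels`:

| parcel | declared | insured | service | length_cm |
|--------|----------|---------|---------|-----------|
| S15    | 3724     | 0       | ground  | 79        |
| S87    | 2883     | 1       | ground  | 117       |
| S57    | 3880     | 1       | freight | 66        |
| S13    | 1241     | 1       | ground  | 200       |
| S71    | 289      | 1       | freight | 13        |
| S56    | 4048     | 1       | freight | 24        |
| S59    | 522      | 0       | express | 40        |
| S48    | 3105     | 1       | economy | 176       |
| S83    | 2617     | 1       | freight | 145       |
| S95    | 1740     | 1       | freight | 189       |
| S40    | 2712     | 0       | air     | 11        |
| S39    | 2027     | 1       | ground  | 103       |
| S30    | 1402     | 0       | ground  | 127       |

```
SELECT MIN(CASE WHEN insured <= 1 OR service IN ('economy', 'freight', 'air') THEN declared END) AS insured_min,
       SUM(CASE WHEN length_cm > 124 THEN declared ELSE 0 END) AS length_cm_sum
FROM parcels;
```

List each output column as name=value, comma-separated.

[insured_min: insured <= 1 OR service IN ('economy', 'freight', 'air')]
parcel=S15: ✓ → 3724
parcel=S87: ✓ → 2883
parcel=S57: ✓ → 3880
parcel=S13: ✓ → 1241
parcel=S71: ✓ → 289
parcel=S56: ✓ → 4048
parcel=S59: ✓ → 522
parcel=S48: ✓ → 3105
parcel=S83: ✓ → 2617
parcel=S95: ✓ → 1740
parcel=S40: ✓ → 2712
parcel=S39: ✓ → 2027
parcel=S30: ✓ → 1402
insured_min = MIN(3724, 2883, 3880, 1241, 289, 4048, 522, 3105, 2617, 1740, 2712, 2027, 1402) = 289
—
[length_cm_sum: length_cm > 124]
parcel=S15: ✗
parcel=S87: ✗
parcel=S57: ✗
parcel=S13: ✓ → 1241
parcel=S71: ✗
parcel=S56: ✗
parcel=S59: ✗
parcel=S48: ✓ → 3105
parcel=S83: ✓ → 2617
parcel=S95: ✓ → 1740
parcel=S40: ✗
parcel=S39: ✗
parcel=S30: ✓ → 1402
length_cm_sum = 1241 + 3105 + 2617 + 1740 + 1402 = 10105

insured_min=289, length_cm_sum=10105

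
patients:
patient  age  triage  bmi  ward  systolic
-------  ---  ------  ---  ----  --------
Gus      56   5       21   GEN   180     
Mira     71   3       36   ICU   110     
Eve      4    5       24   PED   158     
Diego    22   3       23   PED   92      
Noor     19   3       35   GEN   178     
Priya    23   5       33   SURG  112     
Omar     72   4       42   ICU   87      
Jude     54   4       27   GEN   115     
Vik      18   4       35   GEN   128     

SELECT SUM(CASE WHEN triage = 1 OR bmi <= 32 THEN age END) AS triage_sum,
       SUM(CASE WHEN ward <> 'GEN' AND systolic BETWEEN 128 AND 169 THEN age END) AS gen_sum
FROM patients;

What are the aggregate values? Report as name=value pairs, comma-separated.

triage_sum=136, gen_sum=4

[triage_sum: triage = 1 OR bmi <= 32]
patient=Gus: ✓ → 56
patient=Mira: ✗
patient=Eve: ✓ → 4
patient=Diego: ✓ → 22
patient=Noor: ✗
patient=Priya: ✗
patient=Omar: ✗
patient=Jude: ✓ → 54
patient=Vik: ✗
triage_sum = 56 + 4 + 22 + 54 = 136
—
[gen_sum: ward <> 'GEN' AND systolic BETWEEN 128 AND 169]
patient=Gus: ✗
patient=Mira: ✗
patient=Eve: ✓ → 4
patient=Diego: ✗
patient=Noor: ✗
patient=Priya: ✗
patient=Omar: ✗
patient=Jude: ✗
patient=Vik: ✗
gen_sum = 4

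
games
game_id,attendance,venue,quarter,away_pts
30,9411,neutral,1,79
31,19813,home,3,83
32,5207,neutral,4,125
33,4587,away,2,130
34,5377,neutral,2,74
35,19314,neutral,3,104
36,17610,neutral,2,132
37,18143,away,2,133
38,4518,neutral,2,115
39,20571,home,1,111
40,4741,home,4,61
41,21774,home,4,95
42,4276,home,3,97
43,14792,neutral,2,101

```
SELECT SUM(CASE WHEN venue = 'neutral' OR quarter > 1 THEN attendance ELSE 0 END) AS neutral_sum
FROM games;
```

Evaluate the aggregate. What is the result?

149563

game_id=30: ✓ → 9411
game_id=31: ✓ → 19813
game_id=32: ✓ → 5207
game_id=33: ✓ → 4587
game_id=34: ✓ → 5377
game_id=35: ✓ → 19314
game_id=36: ✓ → 17610
game_id=37: ✓ → 18143
game_id=38: ✓ → 4518
game_id=39: ✗
game_id=40: ✓ → 4741
game_id=41: ✓ → 21774
game_id=42: ✓ → 4276
game_id=43: ✓ → 14792
neutral_sum = 9411 + 19813 + 5207 + 4587 + 5377 + 19314 + 17610 + 18143 + 4518 + 4741 + 21774 + 4276 + 14792 = 149563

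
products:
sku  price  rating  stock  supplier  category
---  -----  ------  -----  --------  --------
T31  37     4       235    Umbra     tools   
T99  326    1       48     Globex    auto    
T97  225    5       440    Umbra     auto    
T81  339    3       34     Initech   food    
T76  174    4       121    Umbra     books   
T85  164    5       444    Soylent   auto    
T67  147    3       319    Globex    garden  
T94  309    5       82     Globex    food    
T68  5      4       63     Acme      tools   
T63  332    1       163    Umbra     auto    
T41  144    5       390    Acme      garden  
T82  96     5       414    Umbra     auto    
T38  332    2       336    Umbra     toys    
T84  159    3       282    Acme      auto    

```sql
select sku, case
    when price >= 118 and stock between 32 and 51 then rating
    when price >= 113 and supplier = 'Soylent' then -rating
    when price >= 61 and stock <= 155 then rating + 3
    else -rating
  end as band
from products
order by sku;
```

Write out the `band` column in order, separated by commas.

sku=T31: ELSE → -4
sku=T38: ELSE → -2
sku=T41: ELSE → -5
sku=T63: ELSE → -1
sku=T67: ELSE → -3
sku=T68: ELSE → -4
sku=T76: price >= 61 and stock <= 155 → 7
sku=T81: price >= 118 and stock between 32 and 51 → 3
sku=T82: ELSE → -5
sku=T84: ELSE → -3
sku=T85: price >= 113 and supplier = 'Soylent' → -5
sku=T94: price >= 61 and stock <= 155 → 8
sku=T97: ELSE → -5
sku=T99: price >= 118 and stock between 32 and 51 → 1

-4, -2, -5, -1, -3, -4, 7, 3, -5, -3, -5, 8, -5, 1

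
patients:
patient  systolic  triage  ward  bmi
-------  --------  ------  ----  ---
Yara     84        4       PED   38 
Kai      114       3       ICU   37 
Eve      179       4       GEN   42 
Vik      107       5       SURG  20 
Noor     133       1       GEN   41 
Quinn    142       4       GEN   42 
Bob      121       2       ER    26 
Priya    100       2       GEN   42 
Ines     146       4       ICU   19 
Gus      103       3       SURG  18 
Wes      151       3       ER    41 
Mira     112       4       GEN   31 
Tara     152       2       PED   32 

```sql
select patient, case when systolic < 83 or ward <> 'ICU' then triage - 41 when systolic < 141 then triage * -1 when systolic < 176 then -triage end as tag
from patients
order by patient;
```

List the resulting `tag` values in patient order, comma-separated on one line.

-39, -37, -38, -4, -3, -37, -40, -39, -37, -39, -36, -38, -37

patient=Bob: systolic < 83 or ward <> 'ICU' → -39
patient=Eve: systolic < 83 or ward <> 'ICU' → -37
patient=Gus: systolic < 83 or ward <> 'ICU' → -38
patient=Ines: systolic < 176 → -4
patient=Kai: systolic < 141 → -3
patient=Mira: systolic < 83 or ward <> 'ICU' → -37
patient=Noor: systolic < 83 or ward <> 'ICU' → -40
patient=Priya: systolic < 83 or ward <> 'ICU' → -39
patient=Quinn: systolic < 83 or ward <> 'ICU' → -37
patient=Tara: systolic < 83 or ward <> 'ICU' → -39
patient=Vik: systolic < 83 or ward <> 'ICU' → -36
patient=Wes: systolic < 83 or ward <> 'ICU' → -38
patient=Yara: systolic < 83 or ward <> 'ICU' → -37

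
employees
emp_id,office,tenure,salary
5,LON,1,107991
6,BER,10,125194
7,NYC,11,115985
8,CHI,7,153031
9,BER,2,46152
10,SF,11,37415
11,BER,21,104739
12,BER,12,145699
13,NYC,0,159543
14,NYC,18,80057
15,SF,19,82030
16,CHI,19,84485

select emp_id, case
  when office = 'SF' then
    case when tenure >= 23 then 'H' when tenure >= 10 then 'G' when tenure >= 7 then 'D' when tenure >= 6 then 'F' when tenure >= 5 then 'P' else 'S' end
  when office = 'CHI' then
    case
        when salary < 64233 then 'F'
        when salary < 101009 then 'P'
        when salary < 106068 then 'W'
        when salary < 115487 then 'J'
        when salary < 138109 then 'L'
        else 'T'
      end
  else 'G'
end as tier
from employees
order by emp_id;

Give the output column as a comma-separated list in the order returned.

emp_id=5: office='LON' → outer ELSE → G
emp_id=6: office='BER' → outer ELSE → G
emp_id=7: office='NYC' → outer ELSE → G
emp_id=8: office='CHI' → inner[ELSE] → T
emp_id=9: office='BER' → outer ELSE → G
emp_id=10: office='SF' → inner[tenure >= 10] → G
emp_id=11: office='BER' → outer ELSE → G
emp_id=12: office='BER' → outer ELSE → G
emp_id=13: office='NYC' → outer ELSE → G
emp_id=14: office='NYC' → outer ELSE → G
emp_id=15: office='SF' → inner[tenure >= 10] → G
emp_id=16: office='CHI' → inner[salary < 101009] → P

G, G, G, T, G, G, G, G, G, G, G, P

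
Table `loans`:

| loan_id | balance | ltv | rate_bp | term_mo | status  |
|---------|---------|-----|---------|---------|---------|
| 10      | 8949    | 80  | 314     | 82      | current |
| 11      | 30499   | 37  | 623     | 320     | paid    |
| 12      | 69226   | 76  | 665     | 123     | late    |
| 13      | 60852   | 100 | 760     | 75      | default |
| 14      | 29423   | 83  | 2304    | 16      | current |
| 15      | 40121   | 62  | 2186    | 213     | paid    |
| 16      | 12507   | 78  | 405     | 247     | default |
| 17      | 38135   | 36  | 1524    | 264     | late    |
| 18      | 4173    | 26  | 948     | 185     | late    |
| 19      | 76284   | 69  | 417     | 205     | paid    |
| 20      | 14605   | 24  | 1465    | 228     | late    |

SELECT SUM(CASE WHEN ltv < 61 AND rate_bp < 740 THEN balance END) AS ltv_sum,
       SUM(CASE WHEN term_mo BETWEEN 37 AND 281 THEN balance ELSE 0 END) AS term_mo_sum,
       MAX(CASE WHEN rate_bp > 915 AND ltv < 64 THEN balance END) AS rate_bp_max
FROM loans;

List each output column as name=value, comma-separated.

[ltv_sum: ltv < 61 AND rate_bp < 740]
loan_id=10: ✗
loan_id=11: ✓ → 30499
loan_id=12: ✗
loan_id=13: ✗
loan_id=14: ✗
loan_id=15: ✗
loan_id=16: ✗
loan_id=17: ✗
loan_id=18: ✗
loan_id=19: ✗
loan_id=20: ✗
ltv_sum = 30499
—
[term_mo_sum: term_mo BETWEEN 37 AND 281]
loan_id=10: ✓ → 8949
loan_id=11: ✗
loan_id=12: ✓ → 69226
loan_id=13: ✓ → 60852
loan_id=14: ✗
loan_id=15: ✓ → 40121
loan_id=16: ✓ → 12507
loan_id=17: ✓ → 38135
loan_id=18: ✓ → 4173
loan_id=19: ✓ → 76284
loan_id=20: ✓ → 14605
term_mo_sum = 8949 + 69226 + 60852 + 40121 + 12507 + 38135 + 4173 + 76284 + 14605 = 324852
—
[rate_bp_max: rate_bp > 915 AND ltv < 64]
loan_id=10: ✗
loan_id=11: ✗
loan_id=12: ✗
loan_id=13: ✗
loan_id=14: ✗
loan_id=15: ✓ → 40121
loan_id=16: ✗
loan_id=17: ✓ → 38135
loan_id=18: ✓ → 4173
loan_id=19: ✗
loan_id=20: ✓ → 14605
rate_bp_max = MAX(40121, 38135, 4173, 14605) = 40121

ltv_sum=30499, term_mo_sum=324852, rate_bp_max=40121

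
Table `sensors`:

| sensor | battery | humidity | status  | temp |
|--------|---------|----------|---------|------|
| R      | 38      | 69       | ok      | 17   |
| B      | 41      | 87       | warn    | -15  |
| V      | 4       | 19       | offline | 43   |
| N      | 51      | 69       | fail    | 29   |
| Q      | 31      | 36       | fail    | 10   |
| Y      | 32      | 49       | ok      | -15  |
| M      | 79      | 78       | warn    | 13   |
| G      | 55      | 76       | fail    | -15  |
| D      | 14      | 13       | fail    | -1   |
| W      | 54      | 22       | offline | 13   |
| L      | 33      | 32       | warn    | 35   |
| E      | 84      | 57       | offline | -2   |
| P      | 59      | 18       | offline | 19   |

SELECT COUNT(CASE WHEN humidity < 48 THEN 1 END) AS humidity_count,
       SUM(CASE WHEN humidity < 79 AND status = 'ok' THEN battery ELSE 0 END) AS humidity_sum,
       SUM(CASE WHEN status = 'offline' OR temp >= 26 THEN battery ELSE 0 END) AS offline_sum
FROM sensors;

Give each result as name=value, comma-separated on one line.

humidity_count=6, humidity_sum=70, offline_sum=285

[humidity_count: humidity < 48]
sensor=R: ✗
sensor=B: ✗
sensor=V: ✓ → 1
sensor=N: ✗
sensor=Q: ✓ → 1
sensor=Y: ✗
sensor=M: ✗
sensor=G: ✗
sensor=D: ✓ → 1
sensor=W: ✓ → 1
sensor=L: ✓ → 1
sensor=E: ✗
sensor=P: ✓ → 1
humidity_count = COUNT(1, 1, 1, 1, 1, 1) = 6
—
[humidity_sum: humidity < 79 AND status = 'ok']
sensor=R: ✓ → 38
sensor=B: ✗
sensor=V: ✗
sensor=N: ✗
sensor=Q: ✗
sensor=Y: ✓ → 32
sensor=M: ✗
sensor=G: ✗
sensor=D: ✗
sensor=W: ✗
sensor=L: ✗
sensor=E: ✗
sensor=P: ✗
humidity_sum = 38 + 32 = 70
—
[offline_sum: status = 'offline' OR temp >= 26]
sensor=R: ✗
sensor=B: ✗
sensor=V: ✓ → 4
sensor=N: ✓ → 51
sensor=Q: ✗
sensor=Y: ✗
sensor=M: ✗
sensor=G: ✗
sensor=D: ✗
sensor=W: ✓ → 54
sensor=L: ✓ → 33
sensor=E: ✓ → 84
sensor=P: ✓ → 59
offline_sum = 4 + 51 + 54 + 33 + 84 + 59 = 285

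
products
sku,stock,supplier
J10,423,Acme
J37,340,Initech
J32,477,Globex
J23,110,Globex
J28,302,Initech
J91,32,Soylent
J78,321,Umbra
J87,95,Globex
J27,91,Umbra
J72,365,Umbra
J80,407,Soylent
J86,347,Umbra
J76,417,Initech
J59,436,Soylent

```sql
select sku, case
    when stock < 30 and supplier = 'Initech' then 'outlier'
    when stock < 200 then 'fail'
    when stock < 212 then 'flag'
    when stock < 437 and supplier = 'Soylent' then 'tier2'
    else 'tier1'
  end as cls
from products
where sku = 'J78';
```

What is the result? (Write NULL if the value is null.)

sku = J78: stock=321, supplier=Umbra.
stock < 30 and supplier = 'Initech' → false
stock < 200 → false
stock < 212 → false
stock < 437 and supplier = 'Soylent' → false
No prior WHEN matched → ELSE → tier1

tier1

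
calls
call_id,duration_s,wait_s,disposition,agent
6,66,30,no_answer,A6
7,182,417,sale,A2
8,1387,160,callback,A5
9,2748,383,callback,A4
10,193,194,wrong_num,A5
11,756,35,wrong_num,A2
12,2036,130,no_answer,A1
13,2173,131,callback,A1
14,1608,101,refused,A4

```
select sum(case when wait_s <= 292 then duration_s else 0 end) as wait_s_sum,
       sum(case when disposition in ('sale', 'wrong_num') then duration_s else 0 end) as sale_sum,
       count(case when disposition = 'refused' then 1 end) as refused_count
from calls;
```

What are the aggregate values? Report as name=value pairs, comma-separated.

wait_s_sum=8219, sale_sum=1131, refused_count=1

[wait_s_sum: wait_s <= 292]
call_id=6: ✓ → 66
call_id=7: ✗
call_id=8: ✓ → 1387
call_id=9: ✗
call_id=10: ✓ → 193
call_id=11: ✓ → 756
call_id=12: ✓ → 2036
call_id=13: ✓ → 2173
call_id=14: ✓ → 1608
wait_s_sum = 66 + 1387 + 193 + 756 + 2036 + 2173 + 1608 = 8219
—
[sale_sum: disposition in ('sale', 'wrong_num')]
call_id=6: ✗
call_id=7: ✓ → 182
call_id=8: ✗
call_id=9: ✗
call_id=10: ✓ → 193
call_id=11: ✓ → 756
call_id=12: ✗
call_id=13: ✗
call_id=14: ✗
sale_sum = 182 + 193 + 756 = 1131
—
[refused_count: disposition = 'refused']
call_id=6: ✗
call_id=7: ✗
call_id=8: ✗
call_id=9: ✗
call_id=10: ✗
call_id=11: ✗
call_id=12: ✗
call_id=13: ✗
call_id=14: ✓ → 1
refused_count = COUNT(1) = 1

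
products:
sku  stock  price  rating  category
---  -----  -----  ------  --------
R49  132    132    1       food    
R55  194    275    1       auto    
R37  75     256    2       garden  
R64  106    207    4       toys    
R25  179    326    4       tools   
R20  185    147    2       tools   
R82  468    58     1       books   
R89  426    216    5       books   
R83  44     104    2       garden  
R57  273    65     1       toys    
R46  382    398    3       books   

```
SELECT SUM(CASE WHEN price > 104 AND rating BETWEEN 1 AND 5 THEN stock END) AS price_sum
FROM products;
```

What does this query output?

1679

sku=R49: ✓ → 132
sku=R55: ✓ → 194
sku=R37: ✓ → 75
sku=R64: ✓ → 106
sku=R25: ✓ → 179
sku=R20: ✓ → 185
sku=R82: ✗
sku=R89: ✓ → 426
sku=R83: ✗
sku=R57: ✗
sku=R46: ✓ → 382
price_sum = 132 + 194 + 75 + 106 + 179 + 185 + 426 + 382 = 1679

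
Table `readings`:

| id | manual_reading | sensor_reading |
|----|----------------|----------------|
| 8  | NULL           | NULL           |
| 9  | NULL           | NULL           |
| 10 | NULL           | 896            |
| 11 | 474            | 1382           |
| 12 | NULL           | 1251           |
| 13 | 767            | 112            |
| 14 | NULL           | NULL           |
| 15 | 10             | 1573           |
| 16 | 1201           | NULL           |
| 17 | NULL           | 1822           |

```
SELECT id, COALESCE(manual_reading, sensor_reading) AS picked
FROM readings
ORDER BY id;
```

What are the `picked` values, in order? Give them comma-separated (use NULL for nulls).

NULL, NULL, 896, 474, 1251, 767, NULL, 10, 1201, 1822

id=8: manual_reading=NULL, sensor_reading=NULL (all NULL) → NULL
id=9: manual_reading=NULL, sensor_reading=NULL (all NULL) → NULL
id=10: manual_reading=NULL, sensor_reading=896 → 896
id=11: manual_reading=474 → 474
id=12: manual_reading=NULL, sensor_reading=1251 → 1251
id=13: manual_reading=767 → 767
id=14: manual_reading=NULL, sensor_reading=NULL (all NULL) → NULL
id=15: manual_reading=10 → 10
id=16: manual_reading=1201 → 1201
id=17: manual_reading=NULL, sensor_reading=1822 → 1822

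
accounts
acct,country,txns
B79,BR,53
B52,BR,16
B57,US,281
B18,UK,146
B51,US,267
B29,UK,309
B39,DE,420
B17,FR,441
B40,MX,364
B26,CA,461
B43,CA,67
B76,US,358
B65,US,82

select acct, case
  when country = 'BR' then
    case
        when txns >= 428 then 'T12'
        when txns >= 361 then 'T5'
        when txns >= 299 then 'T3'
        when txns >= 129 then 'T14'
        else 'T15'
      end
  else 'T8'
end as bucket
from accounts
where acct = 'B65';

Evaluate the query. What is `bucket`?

T8

acct = B65: country=US, txns=82.
country='US' → outer ELSE → T8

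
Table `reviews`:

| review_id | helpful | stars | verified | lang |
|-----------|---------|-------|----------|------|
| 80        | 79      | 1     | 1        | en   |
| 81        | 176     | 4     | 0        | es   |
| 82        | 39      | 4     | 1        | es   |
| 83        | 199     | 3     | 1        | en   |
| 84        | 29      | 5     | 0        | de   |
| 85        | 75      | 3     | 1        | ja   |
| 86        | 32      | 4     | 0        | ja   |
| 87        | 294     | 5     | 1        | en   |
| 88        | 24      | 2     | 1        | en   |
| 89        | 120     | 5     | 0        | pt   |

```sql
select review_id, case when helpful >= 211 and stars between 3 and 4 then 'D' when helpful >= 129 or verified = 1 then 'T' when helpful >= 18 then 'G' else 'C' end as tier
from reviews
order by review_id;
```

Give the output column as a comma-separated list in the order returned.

T, T, T, T, G, T, G, T, T, G

review_id=80: helpful >= 129 or verified = 1 → T
review_id=81: helpful >= 129 or verified = 1 → T
review_id=82: helpful >= 129 or verified = 1 → T
review_id=83: helpful >= 129 or verified = 1 → T
review_id=84: helpful >= 18 → G
review_id=85: helpful >= 129 or verified = 1 → T
review_id=86: helpful >= 18 → G
review_id=87: helpful >= 129 or verified = 1 → T
review_id=88: helpful >= 129 or verified = 1 → T
review_id=89: helpful >= 18 → G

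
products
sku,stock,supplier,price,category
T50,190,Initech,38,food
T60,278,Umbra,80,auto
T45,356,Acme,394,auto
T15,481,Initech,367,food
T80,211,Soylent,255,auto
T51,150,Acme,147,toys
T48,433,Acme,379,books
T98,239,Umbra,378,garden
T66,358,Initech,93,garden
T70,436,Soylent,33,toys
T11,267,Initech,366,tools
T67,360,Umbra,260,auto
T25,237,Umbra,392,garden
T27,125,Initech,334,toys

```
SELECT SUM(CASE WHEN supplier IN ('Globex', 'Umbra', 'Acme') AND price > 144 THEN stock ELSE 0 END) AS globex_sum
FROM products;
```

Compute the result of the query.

1775

sku=T50: ✗
sku=T60: ✗
sku=T45: ✓ → 356
sku=T15: ✗
sku=T80: ✗
sku=T51: ✓ → 150
sku=T48: ✓ → 433
sku=T98: ✓ → 239
sku=T66: ✗
sku=T70: ✗
sku=T11: ✗
sku=T67: ✓ → 360
sku=T25: ✓ → 237
sku=T27: ✗
globex_sum = 356 + 150 + 433 + 239 + 360 + 237 = 1775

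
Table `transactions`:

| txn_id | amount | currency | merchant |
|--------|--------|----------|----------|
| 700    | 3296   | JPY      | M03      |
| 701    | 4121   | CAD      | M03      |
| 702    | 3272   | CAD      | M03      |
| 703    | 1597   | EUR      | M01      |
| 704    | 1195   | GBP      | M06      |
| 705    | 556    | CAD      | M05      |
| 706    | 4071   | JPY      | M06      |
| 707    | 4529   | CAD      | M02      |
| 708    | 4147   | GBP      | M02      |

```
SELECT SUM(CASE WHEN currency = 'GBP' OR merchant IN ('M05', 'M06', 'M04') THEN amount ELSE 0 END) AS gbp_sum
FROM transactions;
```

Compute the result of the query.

txn_id=700: ✗
txn_id=701: ✗
txn_id=702: ✗
txn_id=703: ✗
txn_id=704: ✓ → 1195
txn_id=705: ✓ → 556
txn_id=706: ✓ → 4071
txn_id=707: ✗
txn_id=708: ✓ → 4147
gbp_sum = 1195 + 556 + 4071 + 4147 = 9969

9969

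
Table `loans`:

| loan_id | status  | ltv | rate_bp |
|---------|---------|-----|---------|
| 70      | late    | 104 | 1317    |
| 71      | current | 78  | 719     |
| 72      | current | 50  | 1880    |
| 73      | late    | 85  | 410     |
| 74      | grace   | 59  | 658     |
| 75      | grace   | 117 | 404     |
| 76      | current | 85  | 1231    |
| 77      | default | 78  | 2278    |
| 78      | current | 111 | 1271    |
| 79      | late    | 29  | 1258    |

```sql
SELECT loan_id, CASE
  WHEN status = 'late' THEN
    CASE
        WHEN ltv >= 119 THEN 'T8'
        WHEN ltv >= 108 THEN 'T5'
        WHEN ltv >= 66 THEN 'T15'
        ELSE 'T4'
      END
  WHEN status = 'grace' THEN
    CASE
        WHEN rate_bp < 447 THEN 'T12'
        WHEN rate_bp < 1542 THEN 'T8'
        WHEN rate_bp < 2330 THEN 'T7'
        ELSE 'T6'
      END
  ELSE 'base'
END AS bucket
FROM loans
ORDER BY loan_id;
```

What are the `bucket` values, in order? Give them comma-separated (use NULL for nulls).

loan_id=70: status='late' → inner[ltv >= 66] → T15
loan_id=71: status='current' → outer ELSE → base
loan_id=72: status='current' → outer ELSE → base
loan_id=73: status='late' → inner[ltv >= 66] → T15
loan_id=74: status='grace' → inner[rate_bp < 1542] → T8
loan_id=75: status='grace' → inner[rate_bp < 447] → T12
loan_id=76: status='current' → outer ELSE → base
loan_id=77: status='default' → outer ELSE → base
loan_id=78: status='current' → outer ELSE → base
loan_id=79: status='late' → inner[ELSE] → T4

T15, base, base, T15, T8, T12, base, base, base, T4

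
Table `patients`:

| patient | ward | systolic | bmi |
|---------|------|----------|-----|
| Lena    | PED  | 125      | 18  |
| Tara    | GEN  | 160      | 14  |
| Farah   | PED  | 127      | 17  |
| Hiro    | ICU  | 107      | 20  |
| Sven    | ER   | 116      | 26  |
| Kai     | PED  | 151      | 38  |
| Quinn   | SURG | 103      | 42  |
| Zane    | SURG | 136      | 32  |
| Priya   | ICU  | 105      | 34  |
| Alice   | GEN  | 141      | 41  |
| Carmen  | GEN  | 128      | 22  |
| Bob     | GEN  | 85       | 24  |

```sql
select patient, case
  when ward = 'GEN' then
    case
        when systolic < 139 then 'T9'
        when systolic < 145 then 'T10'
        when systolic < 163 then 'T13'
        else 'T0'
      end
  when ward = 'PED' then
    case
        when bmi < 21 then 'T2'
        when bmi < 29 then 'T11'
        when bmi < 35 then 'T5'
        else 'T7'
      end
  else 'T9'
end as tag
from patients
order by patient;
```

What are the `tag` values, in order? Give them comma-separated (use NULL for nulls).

T10, T9, T9, T2, T9, T7, T2, T9, T9, T9, T13, T9

patient=Alice: ward='GEN' → inner[systolic < 145] → T10
patient=Bob: ward='GEN' → inner[systolic < 139] → T9
patient=Carmen: ward='GEN' → inner[systolic < 139] → T9
patient=Farah: ward='PED' → inner[bmi < 21] → T2
patient=Hiro: ward='ICU' → outer ELSE → T9
patient=Kai: ward='PED' → inner[ELSE] → T7
patient=Lena: ward='PED' → inner[bmi < 21] → T2
patient=Priya: ward='ICU' → outer ELSE → T9
patient=Quinn: ward='SURG' → outer ELSE → T9
patient=Sven: ward='ER' → outer ELSE → T9
patient=Tara: ward='GEN' → inner[systolic < 163] → T13
patient=Zane: ward='SURG' → outer ELSE → T9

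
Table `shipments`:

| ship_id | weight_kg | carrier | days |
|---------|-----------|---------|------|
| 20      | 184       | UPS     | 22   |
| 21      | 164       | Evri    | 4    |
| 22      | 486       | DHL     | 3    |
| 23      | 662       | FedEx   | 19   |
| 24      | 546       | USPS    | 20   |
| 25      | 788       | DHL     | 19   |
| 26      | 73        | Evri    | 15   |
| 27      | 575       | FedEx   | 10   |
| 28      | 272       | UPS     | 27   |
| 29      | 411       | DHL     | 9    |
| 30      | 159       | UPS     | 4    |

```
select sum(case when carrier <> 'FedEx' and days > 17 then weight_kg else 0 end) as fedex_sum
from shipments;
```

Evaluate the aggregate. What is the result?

1790

ship_id=20: ✓ → 184
ship_id=21: ✗
ship_id=22: ✗
ship_id=23: ✗
ship_id=24: ✓ → 546
ship_id=25: ✓ → 788
ship_id=26: ✗
ship_id=27: ✗
ship_id=28: ✓ → 272
ship_id=29: ✗
ship_id=30: ✗
fedex_sum = 184 + 546 + 788 + 272 = 1790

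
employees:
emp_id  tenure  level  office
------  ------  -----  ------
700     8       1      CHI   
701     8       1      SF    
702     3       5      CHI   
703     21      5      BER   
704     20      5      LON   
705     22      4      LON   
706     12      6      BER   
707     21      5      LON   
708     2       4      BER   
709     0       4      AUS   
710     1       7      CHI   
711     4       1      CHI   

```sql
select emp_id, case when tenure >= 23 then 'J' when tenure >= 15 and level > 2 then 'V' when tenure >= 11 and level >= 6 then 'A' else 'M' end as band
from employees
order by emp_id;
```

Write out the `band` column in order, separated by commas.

emp_id=700: ELSE → M
emp_id=701: ELSE → M
emp_id=702: ELSE → M
emp_id=703: tenure >= 15 and level > 2 → V
emp_id=704: tenure >= 15 and level > 2 → V
emp_id=705: tenure >= 15 and level > 2 → V
emp_id=706: tenure >= 11 and level >= 6 → A
emp_id=707: tenure >= 15 and level > 2 → V
emp_id=708: ELSE → M
emp_id=709: ELSE → M
emp_id=710: ELSE → M
emp_id=711: ELSE → M

M, M, M, V, V, V, A, V, M, M, M, M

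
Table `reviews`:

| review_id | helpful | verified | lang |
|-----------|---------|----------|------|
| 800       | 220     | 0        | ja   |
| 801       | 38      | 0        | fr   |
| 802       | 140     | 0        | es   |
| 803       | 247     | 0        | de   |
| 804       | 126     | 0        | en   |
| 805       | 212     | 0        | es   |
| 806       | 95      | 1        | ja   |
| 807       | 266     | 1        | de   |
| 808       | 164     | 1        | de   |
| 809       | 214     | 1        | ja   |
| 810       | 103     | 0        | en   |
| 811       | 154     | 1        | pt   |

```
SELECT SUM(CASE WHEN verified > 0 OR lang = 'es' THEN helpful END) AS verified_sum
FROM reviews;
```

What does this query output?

1245

review_id=800: ✗
review_id=801: ✗
review_id=802: ✓ → 140
review_id=803: ✗
review_id=804: ✗
review_id=805: ✓ → 212
review_id=806: ✓ → 95
review_id=807: ✓ → 266
review_id=808: ✓ → 164
review_id=809: ✓ → 214
review_id=810: ✗
review_id=811: ✓ → 154
verified_sum = 140 + 212 + 95 + 266 + 164 + 214 + 154 = 1245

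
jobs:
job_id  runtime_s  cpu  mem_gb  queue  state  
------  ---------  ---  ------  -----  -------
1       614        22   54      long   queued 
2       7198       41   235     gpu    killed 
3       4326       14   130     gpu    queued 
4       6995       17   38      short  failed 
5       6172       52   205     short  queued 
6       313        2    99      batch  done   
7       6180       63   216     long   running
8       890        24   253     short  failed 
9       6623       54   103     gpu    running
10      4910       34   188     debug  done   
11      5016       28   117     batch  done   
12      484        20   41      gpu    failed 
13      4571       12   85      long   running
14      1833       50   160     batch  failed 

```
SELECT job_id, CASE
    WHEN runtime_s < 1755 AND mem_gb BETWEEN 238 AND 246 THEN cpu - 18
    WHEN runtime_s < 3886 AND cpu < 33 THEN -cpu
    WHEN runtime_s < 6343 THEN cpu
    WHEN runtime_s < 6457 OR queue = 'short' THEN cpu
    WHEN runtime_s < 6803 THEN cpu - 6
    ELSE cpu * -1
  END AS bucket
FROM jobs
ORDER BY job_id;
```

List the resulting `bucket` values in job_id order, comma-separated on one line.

-22, -41, 14, 17, 52, -2, 63, -24, 48, 34, 28, -20, 12, 50

job_id=1: runtime_s < 3886 AND cpu < 33 → -22
job_id=2: ELSE → -41
job_id=3: runtime_s < 6343 → 14
job_id=4: runtime_s < 6457 OR queue = 'short' → 17
job_id=5: runtime_s < 6343 → 52
job_id=6: runtime_s < 3886 AND cpu < 33 → -2
job_id=7: runtime_s < 6343 → 63
job_id=8: runtime_s < 3886 AND cpu < 33 → -24
job_id=9: runtime_s < 6803 → 48
job_id=10: runtime_s < 6343 → 34
job_id=11: runtime_s < 6343 → 28
job_id=12: runtime_s < 3886 AND cpu < 33 → -20
job_id=13: runtime_s < 6343 → 12
job_id=14: runtime_s < 6343 → 50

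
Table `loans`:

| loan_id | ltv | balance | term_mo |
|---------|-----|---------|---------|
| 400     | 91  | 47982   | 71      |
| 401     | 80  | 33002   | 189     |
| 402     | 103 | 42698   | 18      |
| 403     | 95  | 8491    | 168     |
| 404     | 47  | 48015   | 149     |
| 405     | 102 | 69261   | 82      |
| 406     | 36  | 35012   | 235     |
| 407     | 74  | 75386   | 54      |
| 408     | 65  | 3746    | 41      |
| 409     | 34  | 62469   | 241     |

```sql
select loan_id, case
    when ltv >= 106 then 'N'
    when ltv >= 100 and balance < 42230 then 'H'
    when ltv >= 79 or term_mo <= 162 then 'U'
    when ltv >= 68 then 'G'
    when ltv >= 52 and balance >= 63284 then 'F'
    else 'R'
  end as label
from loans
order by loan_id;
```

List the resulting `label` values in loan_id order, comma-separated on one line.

U, U, U, U, U, U, R, U, U, R

loan_id=400: ltv >= 79 or term_mo <= 162 → U
loan_id=401: ltv >= 79 or term_mo <= 162 → U
loan_id=402: ltv >= 79 or term_mo <= 162 → U
loan_id=403: ltv >= 79 or term_mo <= 162 → U
loan_id=404: ltv >= 79 or term_mo <= 162 → U
loan_id=405: ltv >= 79 or term_mo <= 162 → U
loan_id=406: ELSE → R
loan_id=407: ltv >= 79 or term_mo <= 162 → U
loan_id=408: ltv >= 79 or term_mo <= 162 → U
loan_id=409: ELSE → R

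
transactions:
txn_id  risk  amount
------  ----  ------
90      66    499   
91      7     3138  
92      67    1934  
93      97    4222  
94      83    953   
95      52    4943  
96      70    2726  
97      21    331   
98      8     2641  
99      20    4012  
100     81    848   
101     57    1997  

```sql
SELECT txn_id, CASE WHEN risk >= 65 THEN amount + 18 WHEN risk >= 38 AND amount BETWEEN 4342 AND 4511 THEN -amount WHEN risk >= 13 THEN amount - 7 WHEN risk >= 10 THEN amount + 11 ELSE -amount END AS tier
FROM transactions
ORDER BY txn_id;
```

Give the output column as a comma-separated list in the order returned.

517, -3138, 1952, 4240, 971, 4936, 2744, 324, -2641, 4005, 866, 1990

txn_id=90: risk >= 65 → 517
txn_id=91: ELSE → -3138
txn_id=92: risk >= 65 → 1952
txn_id=93: risk >= 65 → 4240
txn_id=94: risk >= 65 → 971
txn_id=95: risk >= 13 → 4936
txn_id=96: risk >= 65 → 2744
txn_id=97: risk >= 13 → 324
txn_id=98: ELSE → -2641
txn_id=99: risk >= 13 → 4005
txn_id=100: risk >= 65 → 866
txn_id=101: risk >= 13 → 1990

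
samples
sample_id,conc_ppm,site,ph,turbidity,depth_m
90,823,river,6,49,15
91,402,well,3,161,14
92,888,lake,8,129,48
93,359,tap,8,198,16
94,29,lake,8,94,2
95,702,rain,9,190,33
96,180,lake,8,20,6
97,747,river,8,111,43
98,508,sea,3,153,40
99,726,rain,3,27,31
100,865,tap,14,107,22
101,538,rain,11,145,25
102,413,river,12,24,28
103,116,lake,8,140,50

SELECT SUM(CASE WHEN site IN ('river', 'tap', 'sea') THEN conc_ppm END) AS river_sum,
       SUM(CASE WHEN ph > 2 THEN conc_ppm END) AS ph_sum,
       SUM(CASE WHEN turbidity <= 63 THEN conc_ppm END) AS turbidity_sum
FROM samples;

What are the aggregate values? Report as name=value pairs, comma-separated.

river_sum=3715, ph_sum=7296, turbidity_sum=2142

[river_sum: site IN ('river', 'tap', 'sea')]
sample_id=90: ✓ → 823
sample_id=91: ✗
sample_id=92: ✗
sample_id=93: ✓ → 359
sample_id=94: ✗
sample_id=95: ✗
sample_id=96: ✗
sample_id=97: ✓ → 747
sample_id=98: ✓ → 508
sample_id=99: ✗
sample_id=100: ✓ → 865
sample_id=101: ✗
sample_id=102: ✓ → 413
sample_id=103: ✗
river_sum = 823 + 359 + 747 + 508 + 865 + 413 = 3715
—
[ph_sum: ph > 2]
sample_id=90: ✓ → 823
sample_id=91: ✓ → 402
sample_id=92: ✓ → 888
sample_id=93: ✓ → 359
sample_id=94: ✓ → 29
sample_id=95: ✓ → 702
sample_id=96: ✓ → 180
sample_id=97: ✓ → 747
sample_id=98: ✓ → 508
sample_id=99: ✓ → 726
sample_id=100: ✓ → 865
sample_id=101: ✓ → 538
sample_id=102: ✓ → 413
sample_id=103: ✓ → 116
ph_sum = 823 + 402 + 888 + 359 + 29 + 702 + 180 + 747 + 508 + 726 + 865 + 538 + 413 + 116 = 7296
—
[turbidity_sum: turbidity <= 63]
sample_id=90: ✓ → 823
sample_id=91: ✗
sample_id=92: ✗
sample_id=93: ✗
sample_id=94: ✗
sample_id=95: ✗
sample_id=96: ✓ → 180
sample_id=97: ✗
sample_id=98: ✗
sample_id=99: ✓ → 726
sample_id=100: ✗
sample_id=101: ✗
sample_id=102: ✓ → 413
sample_id=103: ✗
turbidity_sum = 823 + 180 + 726 + 413 = 2142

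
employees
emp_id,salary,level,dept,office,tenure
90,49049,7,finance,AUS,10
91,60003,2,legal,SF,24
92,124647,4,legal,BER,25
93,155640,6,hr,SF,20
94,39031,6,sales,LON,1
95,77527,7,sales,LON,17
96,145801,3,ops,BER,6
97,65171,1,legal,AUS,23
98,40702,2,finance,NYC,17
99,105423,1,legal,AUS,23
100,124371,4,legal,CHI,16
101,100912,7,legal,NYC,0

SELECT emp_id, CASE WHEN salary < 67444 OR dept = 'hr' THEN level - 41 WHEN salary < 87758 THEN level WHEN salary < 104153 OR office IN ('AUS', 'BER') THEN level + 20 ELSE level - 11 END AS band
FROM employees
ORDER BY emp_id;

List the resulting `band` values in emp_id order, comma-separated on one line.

-34, -39, 24, -35, -35, 7, 23, -40, -39, 21, -7, 27

emp_id=90: salary < 67444 OR dept = 'hr' → -34
emp_id=91: salary < 67444 OR dept = 'hr' → -39
emp_id=92: salary < 104153 OR office IN ('AUS', 'BER') → 24
emp_id=93: salary < 67444 OR dept = 'hr' → -35
emp_id=94: salary < 67444 OR dept = 'hr' → -35
emp_id=95: salary < 87758 → 7
emp_id=96: salary < 104153 OR office IN ('AUS', 'BER') → 23
emp_id=97: salary < 67444 OR dept = 'hr' → -40
emp_id=98: salary < 67444 OR dept = 'hr' → -39
emp_id=99: salary < 104153 OR office IN ('AUS', 'BER') → 21
emp_id=100: ELSE → -7
emp_id=101: salary < 104153 OR office IN ('AUS', 'BER') → 27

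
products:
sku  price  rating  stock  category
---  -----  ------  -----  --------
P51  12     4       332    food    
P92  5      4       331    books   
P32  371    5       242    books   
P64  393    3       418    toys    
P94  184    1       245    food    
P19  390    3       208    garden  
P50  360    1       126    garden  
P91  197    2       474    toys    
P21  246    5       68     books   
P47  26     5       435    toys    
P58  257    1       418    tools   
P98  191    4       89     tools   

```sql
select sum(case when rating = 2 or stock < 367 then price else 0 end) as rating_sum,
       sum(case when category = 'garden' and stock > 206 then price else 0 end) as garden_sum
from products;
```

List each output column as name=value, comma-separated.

[rating_sum: rating = 2 or stock < 367]
sku=P51: ✓ → 12
sku=P92: ✓ → 5
sku=P32: ✓ → 371
sku=P64: ✗
sku=P94: ✓ → 184
sku=P19: ✓ → 390
sku=P50: ✓ → 360
sku=P91: ✓ → 197
sku=P21: ✓ → 246
sku=P47: ✗
sku=P58: ✗
sku=P98: ✓ → 191
rating_sum = 12 + 5 + 371 + 184 + 390 + 360 + 197 + 246 + 191 = 1956
—
[garden_sum: category = 'garden' and stock > 206]
sku=P51: ✗
sku=P92: ✗
sku=P32: ✗
sku=P64: ✗
sku=P94: ✗
sku=P19: ✓ → 390
sku=P50: ✗
sku=P91: ✗
sku=P21: ✗
sku=P47: ✗
sku=P58: ✗
sku=P98: ✗
garden_sum = 390

rating_sum=1956, garden_sum=390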